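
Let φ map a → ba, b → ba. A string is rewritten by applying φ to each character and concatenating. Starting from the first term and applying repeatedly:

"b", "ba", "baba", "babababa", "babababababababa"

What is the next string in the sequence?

Replace each of the 16 characters of babababababababa in place — ba ba ba ba ba ba ba ba ba ba ba ba ba ba ba ba — and concatenate.

babababababababababababababababa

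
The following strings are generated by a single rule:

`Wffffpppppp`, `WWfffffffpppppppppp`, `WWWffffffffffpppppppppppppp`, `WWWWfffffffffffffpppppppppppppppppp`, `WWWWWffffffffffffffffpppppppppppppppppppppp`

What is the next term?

Term n consists of n W's, followed by 3n+1 f's, followed by 4n+2 p's (n = 1, 2, …).
At n = 6 the blocks have lengths 6, 19, 26.

WWWWWWfffffffffffffffffffpppppppppppppppppppppppppp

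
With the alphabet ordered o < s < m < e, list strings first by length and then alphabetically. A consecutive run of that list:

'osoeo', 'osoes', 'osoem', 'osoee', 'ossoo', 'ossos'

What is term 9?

ossso

Stepping forward 3 times from ossos: ossos → ossom → ossoe, then the target.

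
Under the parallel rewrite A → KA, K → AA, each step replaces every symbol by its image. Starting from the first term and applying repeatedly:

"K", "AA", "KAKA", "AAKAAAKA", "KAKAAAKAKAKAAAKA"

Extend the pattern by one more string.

Replace each of the 16 characters of KAKAAAKAKAKAAAKA in place — AA KA AA KA KA KA AA KA AA KA AA KA KA KA AA KA — and concatenate.

AAKAAAKAKAKAAAKAAAKAAAKAKAKAAAKA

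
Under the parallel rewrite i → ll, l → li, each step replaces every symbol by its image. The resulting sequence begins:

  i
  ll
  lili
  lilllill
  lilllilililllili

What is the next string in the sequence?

lilllilililllilllilllilililllill

Replace each of the 16 characters of lilllilililllili in place — li ll li li li ll li ll li ll li li li ll li ll — and concatenate.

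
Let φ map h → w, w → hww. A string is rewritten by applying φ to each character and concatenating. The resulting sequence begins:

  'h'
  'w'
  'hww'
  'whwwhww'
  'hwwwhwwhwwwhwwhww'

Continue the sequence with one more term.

whwwhwwhwwwhwwhwwwhwwhwwhwwwhwwhwwwhwwhww

Applying the rule to each of the 17 symbols of hwwwhwwhwwwhwwhww gives the pieces w hww hww hww w hww hww w hww hww hww w hww hww w hww hww, which concatenate to the answer.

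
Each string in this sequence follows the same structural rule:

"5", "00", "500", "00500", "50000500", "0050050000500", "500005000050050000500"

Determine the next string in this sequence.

This is a Fibonacci-style word recurrence s(k) = s(k−2)·s(k−1): e.g. 5·00 = 500.
Continuing: 0050050000500 · 500005000050050000500 gives term 8.

0050050000500500005000050050000500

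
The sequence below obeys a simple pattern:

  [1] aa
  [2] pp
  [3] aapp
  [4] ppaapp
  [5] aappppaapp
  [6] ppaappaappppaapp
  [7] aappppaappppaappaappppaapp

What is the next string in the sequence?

This is a Fibonacci-style word recurrence s(k) = s(k−2)·s(k−1): e.g. aa·pp = aapp.
The next term joins ppaappaappppaapp and aappppaappppaappaappppaapp.

ppaappaappppaappaappppaappppaappaappppaapp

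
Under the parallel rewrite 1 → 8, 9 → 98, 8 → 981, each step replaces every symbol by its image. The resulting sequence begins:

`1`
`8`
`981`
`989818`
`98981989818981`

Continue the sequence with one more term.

9898198981898981989818981989818

Replace each of the 14 characters of 98981989818981 in place — 98 981 98 981 8 98 981 98 981 8 981 98 981 8 — and concatenate.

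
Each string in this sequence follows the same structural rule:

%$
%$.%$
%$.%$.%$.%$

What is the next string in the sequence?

%$.%$.%$.%$.%$.%$.%$.%$

Each string is two copies of the previous one joined by '.'.
One more doubling of %$.%$.%$.%$ gives the answer.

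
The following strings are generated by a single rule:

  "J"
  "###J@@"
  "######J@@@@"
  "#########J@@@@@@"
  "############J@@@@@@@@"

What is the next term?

s(k+1) = ###·s(k)·@@, so each term gains ### as a prefix and @@ as a suffix.
Applying this once more to ############J@@@@@@@@:

###############J@@@@@@@@@@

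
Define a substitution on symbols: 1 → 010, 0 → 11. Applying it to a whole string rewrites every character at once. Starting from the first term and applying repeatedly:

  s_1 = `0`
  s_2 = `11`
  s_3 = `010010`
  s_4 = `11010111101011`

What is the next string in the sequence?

01001011010110100100100101101011010010

φ(11010111101011) expands symbol-by-symbol to 010 010 11 010 11 010 010 010 010 11 010 11 010 010; joining the 14 pieces gives the next term.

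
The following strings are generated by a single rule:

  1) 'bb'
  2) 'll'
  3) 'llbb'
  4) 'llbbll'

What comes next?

llbbllllbb

Each term (from the third on) is the previous term followed by the one before it: term 3 = ll·bb = llbb.
Continuing: llbbll · llbb gives term 5.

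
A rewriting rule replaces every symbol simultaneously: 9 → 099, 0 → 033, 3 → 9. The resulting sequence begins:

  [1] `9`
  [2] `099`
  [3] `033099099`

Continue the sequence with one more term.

Rewriting each symbol of 033099099: 0→033, 3→9, 3→9, 0→033, 9→099, 9→099, 0→033, 9→099, 9→099, which concatenates to 033 9 9 033 099 099 033 099 099.

03399033099099033099099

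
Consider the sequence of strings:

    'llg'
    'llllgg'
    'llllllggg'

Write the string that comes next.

The n-th term is 2n l's then n g's (n = 1, 2, …).
At n = 4 the blocks have lengths 8, 4.

llllllllgggg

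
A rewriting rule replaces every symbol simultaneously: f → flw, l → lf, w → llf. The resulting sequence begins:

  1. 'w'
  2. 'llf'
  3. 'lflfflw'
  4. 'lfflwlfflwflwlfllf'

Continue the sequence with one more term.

Applying the rule to each of the 18 symbols of lfflwlfflwflwlfllf gives the pieces lf flw flw lf llf lf flw flw lf llf flw lf llf lf flw lf lf flw, which concatenate to the answer.

lfflwflwlfllflfflwflwlfllfflwlfllflfflwlflfflw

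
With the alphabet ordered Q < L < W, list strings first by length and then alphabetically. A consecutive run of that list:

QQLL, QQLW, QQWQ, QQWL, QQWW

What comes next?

The successor of QQWW increments the rightmost position that isn't already W and resets every position after it to Q.

QLQQ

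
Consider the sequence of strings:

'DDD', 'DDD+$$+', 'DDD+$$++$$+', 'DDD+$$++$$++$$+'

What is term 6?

DDD+$$++$$++$$++$$++$$+

The strings grow by a fixed suffix +$$+ each time.
From DDD+$$++$$++$$+, 2 further steps: DDD+$$++$$++$$+ → DDD+$$++$$++$$++$$+ → (answer).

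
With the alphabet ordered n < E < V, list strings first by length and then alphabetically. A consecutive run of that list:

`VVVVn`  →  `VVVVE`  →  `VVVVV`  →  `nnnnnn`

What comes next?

Treat nnnnnn as a base-3 numeral over the given alphabet and add one, carrying through any trailing V's.

nnnnnE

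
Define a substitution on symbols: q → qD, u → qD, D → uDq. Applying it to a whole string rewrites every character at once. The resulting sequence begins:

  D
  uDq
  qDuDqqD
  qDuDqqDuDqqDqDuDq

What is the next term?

φ(qDuDqqDuDqqDqDuDq) expands symbol-by-symbol to qD uDq qD uDq qD qD uDq qD uDq qD qD uDq qD uDq qD uDq qD; joining the 17 pieces gives the next term.

qDuDqqDuDqqDqDuDqqDuDqqDqDuDqqDuDqqDuDqqD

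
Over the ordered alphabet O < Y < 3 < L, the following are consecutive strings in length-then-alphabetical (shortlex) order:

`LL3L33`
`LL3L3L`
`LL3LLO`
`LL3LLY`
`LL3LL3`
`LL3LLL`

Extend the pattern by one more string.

The successor of LL3LLL increments the rightmost position that isn't already L and resets every position after it to O.

LLLOOO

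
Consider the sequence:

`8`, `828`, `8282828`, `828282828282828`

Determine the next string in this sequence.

Each string is two copies of the previous one joined by '2'.
Doubling 828282828282828 with '2' between the halves:

8282828282828282828282828282828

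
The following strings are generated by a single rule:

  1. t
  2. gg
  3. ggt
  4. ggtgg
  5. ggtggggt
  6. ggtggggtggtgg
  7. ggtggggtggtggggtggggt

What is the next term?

ggtggggtggtggggtggggtggtggggtggtgg

From term 3 onward, concatenate the last term with the second-to-last: gg·t = ggt, ggt·gg = ggtgg, …
Continuing: ggtggggtggtggggtggggt · ggtggggtggtgg gives term 8.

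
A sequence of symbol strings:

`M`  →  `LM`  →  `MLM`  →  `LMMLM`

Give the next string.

This is a Fibonacci-style word recurrence s(k) = s(k−2)·s(k−1): e.g. M·LM = MLM.
The next term joins MLM and LMMLM.

MLMLMMLM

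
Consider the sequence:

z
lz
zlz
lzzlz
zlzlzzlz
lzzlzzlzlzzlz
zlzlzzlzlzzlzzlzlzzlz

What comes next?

Each term (from the third on) is the two preceding terms concatenated in order: term 3 = z·lz = zlz.
The next term joins lzzlzzlzlzzlz and zlzlzzlzlzzlzzlzlzzlz.

lzzlzzlzlzzlzzlzlzzlzlzzlzzlzlzzlz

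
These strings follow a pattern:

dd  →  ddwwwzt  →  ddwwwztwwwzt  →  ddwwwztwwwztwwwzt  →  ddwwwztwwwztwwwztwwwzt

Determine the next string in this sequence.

ddwwwztwwwztwwwztwwwztwwwzt

The strings grow by a fixed suffix wwwzt each time.
One more step from ddwwwztwwwztwwwztwwwzt gives the answer.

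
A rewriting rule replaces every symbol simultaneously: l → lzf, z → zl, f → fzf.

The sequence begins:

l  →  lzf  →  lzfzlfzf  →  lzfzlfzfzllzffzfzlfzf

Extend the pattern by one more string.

Replace each of the 21 characters of lzfzlfzfzllzffzfzlfzf in place — lzf zl fzf zl lzf fzf zl fzf zl lzf lzf zl fzf fzf zl fzf zl lzf fzf zl fzf — and concatenate.

lzfzlfzfzllzffzfzlfzfzllzflzfzlfzffzfzlfzfzllzffzfzlfzf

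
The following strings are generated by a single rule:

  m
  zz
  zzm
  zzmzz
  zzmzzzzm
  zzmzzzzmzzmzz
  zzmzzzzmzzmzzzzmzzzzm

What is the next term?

zzmzzzzmzzmzzzzmzzzzmzzmzzzzmzzmzz

Each term (from the third on) is the previous term followed by the one before it: term 3 = zz·m = zzm.
Continuing: zzmzzzzmzzmzzzzmzzzzm · zzmzzzzmzzmzz gives term 8.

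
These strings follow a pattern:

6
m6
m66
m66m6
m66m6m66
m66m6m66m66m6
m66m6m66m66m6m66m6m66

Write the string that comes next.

m66m6m66m66m6m66m6m66m66m6m66m66m6

From term 3 onward, concatenate the last term with the second-to-last: m6·6 = m66, m66·m6 = m66m6, …
So term 8 is m66m6m66m66m6m66m6m66·m66m6m66m66m6.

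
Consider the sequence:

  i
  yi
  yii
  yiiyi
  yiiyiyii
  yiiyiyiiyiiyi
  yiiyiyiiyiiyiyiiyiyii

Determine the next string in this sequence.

yiiyiyiiyiiyiyiiyiyiiyiiyiyiiyiiyi

Each term (from the third on) is the previous term followed by the one before it: term 3 = yi·i = yii.
So term 8 is yiiyiyiiyiiyiyiiyiyii·yiiyiyiiyiiyi.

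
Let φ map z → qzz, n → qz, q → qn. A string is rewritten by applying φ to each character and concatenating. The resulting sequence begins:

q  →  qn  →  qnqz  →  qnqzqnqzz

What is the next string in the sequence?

qnqzqnqzzqnqzqnqzzqzz

Rewriting each symbol of qnqzqnqzz: q→qn, n→qz, q→qn, z→qzz, q→qn, n→qz, q→qn, z→qzz, z→qzz, which concatenates to qn qz qn qzz qn qz qn qzz qzz.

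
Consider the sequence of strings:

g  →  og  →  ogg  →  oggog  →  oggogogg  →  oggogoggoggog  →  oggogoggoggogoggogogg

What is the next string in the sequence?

oggogoggoggogoggogoggoggogoggoggog

This is a Fibonacci-style word recurrence s(k) = s(k−1)·s(k−2): e.g. og·g = ogg.
The next term joins oggogoggoggogoggogogg and oggogoggoggog.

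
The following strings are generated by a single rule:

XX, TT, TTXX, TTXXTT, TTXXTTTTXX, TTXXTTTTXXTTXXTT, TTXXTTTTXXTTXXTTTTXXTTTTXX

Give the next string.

TTXXTTTTXXTTXXTTTTXXTTTTXXTTXXTTTTXXTTXXTT

From term 3 onward, concatenate the last term with the second-to-last: TT·XX = TTXX, TTXX·TT = TTXXTT, …
The next term joins TTXXTTTTXXTTXXTTTTXXTTTTXX and TTXXTTTTXXTTXXTT.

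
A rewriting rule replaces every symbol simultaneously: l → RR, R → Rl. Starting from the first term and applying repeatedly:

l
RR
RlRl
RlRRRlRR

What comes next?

RlRRRlRlRlRRRlRl

Rewriting each symbol of RlRRRlRR: R→Rl, l→RR, R→Rl, R→Rl, R→Rl, l→RR, R→Rl, R→Rl, which concatenates to Rl RR Rl Rl Rl RR Rl Rl.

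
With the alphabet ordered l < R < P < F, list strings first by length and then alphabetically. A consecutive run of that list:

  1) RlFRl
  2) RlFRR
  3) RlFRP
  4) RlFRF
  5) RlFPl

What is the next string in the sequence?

The successor of RlFPl increments the rightmost position that isn't already F and resets every position after it to l.

RlFPR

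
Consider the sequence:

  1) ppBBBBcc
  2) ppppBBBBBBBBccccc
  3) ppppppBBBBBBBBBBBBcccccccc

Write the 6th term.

ppppppppppppBBBBBBBBBBBBBBBBBBBBBBBBccccccccccccccccc

Reading off run lengths: p runs 2, 4, 6; B runs 4, 8, 12; c runs 2, 5, 8 — each is linear in n (n = 1, 2, …).
At n = 6 the blocks have lengths 12, 24, 17.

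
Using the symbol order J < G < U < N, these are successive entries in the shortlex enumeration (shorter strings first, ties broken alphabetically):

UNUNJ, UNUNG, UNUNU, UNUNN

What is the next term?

Treat UNUNN as a base-4 numeral over the given alphabet and add one, carrying through any trailing N's.

UNNJJ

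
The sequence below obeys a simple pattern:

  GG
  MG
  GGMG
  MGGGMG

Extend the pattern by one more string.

This is a Fibonacci-style word recurrence s(k) = s(k−2)·s(k−1): e.g. GG·MG = GGMG.
The next term joins GGMG and MGGGMG.

GGMGMGGGMG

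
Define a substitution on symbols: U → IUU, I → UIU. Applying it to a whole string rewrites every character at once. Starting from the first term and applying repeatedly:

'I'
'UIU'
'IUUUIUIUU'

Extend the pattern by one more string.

Expanding IUUUIUIUU: I→UIU, U→IUU, U→IUU, U→IUU, I→UIU, U→IUU, I→UIU, U→IUU, U→IUU. Concatenated: UIU IUU IUU IUU UIU IUU UIU IUU IUU.

UIUIUUIUUIUUUIUIUUUIUIUUIUU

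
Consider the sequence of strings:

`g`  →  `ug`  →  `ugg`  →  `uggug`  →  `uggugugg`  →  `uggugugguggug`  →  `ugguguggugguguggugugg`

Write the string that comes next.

ugguguggugguguggugugguggugugguggug

From term 3 onward, concatenate the last term with the second-to-last: ug·g = ugg, ugg·ug = uggug, …
The next term joins ugguguggugguguggugugg and uggugugguggug.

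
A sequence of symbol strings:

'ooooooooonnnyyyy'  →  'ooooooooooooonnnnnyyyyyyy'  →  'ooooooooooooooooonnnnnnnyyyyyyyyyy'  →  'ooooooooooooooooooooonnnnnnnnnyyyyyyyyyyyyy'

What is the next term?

Each string has the form o^{4n+1} n^{2n-1} y^{3n-2}, where the shown terms are n = 2, 3, 4, 5.
At n = 6 the blocks have lengths 25, 11, 16.

ooooooooooooooooooooooooonnnnnnnnnnnyyyyyyyyyyyyyyyy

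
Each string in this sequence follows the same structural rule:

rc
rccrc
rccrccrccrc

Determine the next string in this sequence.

rccrccrccrccrccrccrccrc

Every step duplicates the string with 'c' between the halves.
So the next term is two copies of rccrccrccrc with 'c' between the halves.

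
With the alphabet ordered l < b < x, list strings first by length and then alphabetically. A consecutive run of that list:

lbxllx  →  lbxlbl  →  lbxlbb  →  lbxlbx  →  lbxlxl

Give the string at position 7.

Continuing the enumeration 2 steps past lbxlxl: lbxlxl → lbxlxb → (answer).

lbxlxx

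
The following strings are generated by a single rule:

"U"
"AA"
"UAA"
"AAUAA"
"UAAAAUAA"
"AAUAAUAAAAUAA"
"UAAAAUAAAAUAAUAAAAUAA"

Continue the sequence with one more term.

AAUAAUAAAAUAAUAAAAUAAAAUAAUAAAAUAA

This is a Fibonacci-style word recurrence s(k) = s(k−2)·s(k−1): e.g. U·AA = UAA.
The next term joins AAUAAUAAAAUAA and UAAAAUAAAAUAAUAAAAUAA.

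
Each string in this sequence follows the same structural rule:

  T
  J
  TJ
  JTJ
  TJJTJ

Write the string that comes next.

JTJTJJTJ

Each term (from the third on) is the two preceding terms concatenated in order: term 3 = T·J = TJ.
So term 6 is JTJ·TJJTJ.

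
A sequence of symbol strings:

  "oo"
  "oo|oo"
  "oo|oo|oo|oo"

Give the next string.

oo|oo|oo|oo|oo|oo|oo|oo

s(k+1) = s(k)·|·s(k) — each term doubles the last with '|' between the halves.
One more doubling of oo|oo|oo|oo gives the answer.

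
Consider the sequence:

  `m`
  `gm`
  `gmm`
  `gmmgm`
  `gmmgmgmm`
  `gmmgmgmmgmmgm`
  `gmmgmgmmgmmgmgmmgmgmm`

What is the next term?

This is a Fibonacci-style word recurrence s(k) = s(k−1)·s(k−2): e.g. gm·m = gmm.
So term 8 is gmmgmgmmgmmgmgmmgmgmm·gmmgmgmmgmmgm.

gmmgmgmmgmmgmgmmgmgmmgmmgmgmmgmmgm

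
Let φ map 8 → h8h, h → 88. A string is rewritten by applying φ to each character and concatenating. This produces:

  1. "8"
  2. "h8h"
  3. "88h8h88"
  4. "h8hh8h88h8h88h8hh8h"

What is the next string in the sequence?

Rewriting the 19 symbols of h8hh8h88h8h88h8hh8h one by one yields 88 h8h 88 88 h8h 88 h8h h8h 88 h8h 88 h8h h8h 88 h8h 88 88 h8h 88; concatenated:

88h8h8888h8h88h8hh8h88h8h88h8hh8h88h8h8888h8h88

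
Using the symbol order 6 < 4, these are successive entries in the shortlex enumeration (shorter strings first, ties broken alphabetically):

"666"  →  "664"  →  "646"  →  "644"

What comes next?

Find the rightmost character of 644 below 4, bump it to the next letter, and reset everything to its right to 6.

466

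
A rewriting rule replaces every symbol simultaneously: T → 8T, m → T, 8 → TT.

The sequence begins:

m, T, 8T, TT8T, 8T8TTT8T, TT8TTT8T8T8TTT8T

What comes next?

8T8TTT8T8T8TTT8TTT8TTT8T8T8TTT8T

Replace each of the 16 characters of TT8TTT8T8T8TTT8T in place — 8T 8T TT 8T 8T 8T TT 8T TT 8T TT 8T 8T 8T TT 8T — and concatenate.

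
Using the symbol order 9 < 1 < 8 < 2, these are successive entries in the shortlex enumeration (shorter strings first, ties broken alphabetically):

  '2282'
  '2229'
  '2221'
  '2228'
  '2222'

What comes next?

After 2222 the length-4 strings are exhausted; the first length-5 string is 5 copies of 9.

99999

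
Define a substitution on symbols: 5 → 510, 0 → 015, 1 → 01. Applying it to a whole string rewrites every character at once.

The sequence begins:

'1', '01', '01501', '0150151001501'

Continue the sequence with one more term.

Rewriting the 13 symbols of 0150151001501 one by one yields 015 01 510 015 01 510 01 015 015 01 510 015 01; concatenated:

0150151001501510010150150151001501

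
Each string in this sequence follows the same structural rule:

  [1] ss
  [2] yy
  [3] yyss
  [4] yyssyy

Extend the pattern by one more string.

From term 3 onward, concatenate the last term with the second-to-last: yy·ss = yyss, yyss·yy = yyssyy, …
Continuing: yyssyy · yyss gives term 5.

yyssyyyyss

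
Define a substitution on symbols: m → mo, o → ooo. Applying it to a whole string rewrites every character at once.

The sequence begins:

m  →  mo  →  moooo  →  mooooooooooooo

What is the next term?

Rewriting the 14 symbols of mooooooooooooo one by one yields mo ooo ooo ooo ooo ooo ooo ooo ooo ooo ooo ooo ooo ooo; concatenated:

moooooooooooooooooooooooooooooooooooooooo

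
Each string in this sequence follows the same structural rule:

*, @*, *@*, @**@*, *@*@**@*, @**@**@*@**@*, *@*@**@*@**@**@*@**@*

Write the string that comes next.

@**@**@*@**@**@*@**@*@**@**@*@**@*

This is a Fibonacci-style word recurrence s(k) = s(k−2)·s(k−1): e.g. *·@* = *@*.
Continuing: @**@**@*@**@* · *@*@**@*@**@**@*@**@* gives term 8.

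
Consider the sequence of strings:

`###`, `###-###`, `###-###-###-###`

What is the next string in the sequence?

Every step duplicates the string with '-' between the halves.
Doubling ###-###-###-### with '-' between the halves:

###-###-###-###-###-###-###-###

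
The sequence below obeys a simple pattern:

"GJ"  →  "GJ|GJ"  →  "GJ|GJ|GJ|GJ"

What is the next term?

Each string is two copies of the previous one joined by '|'.
Doubling GJ|GJ|GJ|GJ with '|' between the halves:

GJ|GJ|GJ|GJ|GJ|GJ|GJ|GJ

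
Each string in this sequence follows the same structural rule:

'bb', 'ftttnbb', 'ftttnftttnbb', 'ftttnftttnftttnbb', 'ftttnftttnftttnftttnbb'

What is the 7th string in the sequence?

ftttnftttnftttnftttnftttnftttnbb

Each term is the previous one with ftttn prepended.
From ftttnftttnftttnftttnbb, 2 further steps: ftttnftttnftttnftttnbb → ftttnftttnftttnftttnftttnbb → (answer).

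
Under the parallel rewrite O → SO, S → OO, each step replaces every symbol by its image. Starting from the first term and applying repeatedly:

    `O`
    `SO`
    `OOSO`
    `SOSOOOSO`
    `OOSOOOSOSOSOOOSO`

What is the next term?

Rewriting the 16 symbols of OOSOOOSOSOSOOOSO one by one yields SO SO OO SO SO SO OO SO OO SO OO SO SO SO OO SO; concatenated:

SOSOOOSOSOSOOOSOOOSOOOSOSOSOOOSO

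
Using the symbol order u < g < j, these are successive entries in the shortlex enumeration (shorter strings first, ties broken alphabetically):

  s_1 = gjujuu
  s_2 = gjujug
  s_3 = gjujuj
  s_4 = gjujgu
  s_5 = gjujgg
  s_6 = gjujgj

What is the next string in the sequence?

gjujju

Find the rightmost character of gjujgj below j, bump it to the next letter, and reset everything to its right to u.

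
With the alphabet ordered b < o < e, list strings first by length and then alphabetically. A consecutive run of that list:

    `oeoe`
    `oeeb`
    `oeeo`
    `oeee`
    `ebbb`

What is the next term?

Treat ebbb as a base-3 numeral over the given alphabet and add one, carrying through any trailing e's.

ebbo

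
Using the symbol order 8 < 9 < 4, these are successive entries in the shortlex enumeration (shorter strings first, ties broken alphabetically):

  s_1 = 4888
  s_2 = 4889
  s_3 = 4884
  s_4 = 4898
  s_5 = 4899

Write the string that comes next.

4894

Treat 4899 as a base-3 numeral over the given alphabet and add one, carrying through any trailing 4's.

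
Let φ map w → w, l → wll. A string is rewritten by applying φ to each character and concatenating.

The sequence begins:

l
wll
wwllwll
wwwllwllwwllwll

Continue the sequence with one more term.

wwwwllwllwwllwllwwwllwllwwllwll

φ(wwwllwllwwllwll) expands symbol-by-symbol to w w w wll wll w wll wll w w wll wll w wll wll; joining the 15 pieces gives the next term.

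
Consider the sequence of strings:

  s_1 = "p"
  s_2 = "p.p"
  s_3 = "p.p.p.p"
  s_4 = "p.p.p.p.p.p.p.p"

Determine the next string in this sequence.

p.p.p.p.p.p.p.p.p.p.p.p.p.p.p.p

s(k+1) = s(k)·.·s(k) — each term doubles the last with '.' between the halves.
So the next term is two copies of p.p.p.p.p.p.p.p with '.' between the halves.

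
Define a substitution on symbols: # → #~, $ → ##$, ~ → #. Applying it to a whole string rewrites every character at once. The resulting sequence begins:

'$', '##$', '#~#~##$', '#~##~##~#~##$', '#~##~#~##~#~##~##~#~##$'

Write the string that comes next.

#~##~#~##~##~#~##~##~#~##~#~##~##~#~##$

Replace each of the 23 characters of #~##~#~##~#~##~##~#~##$ in place — #~ # #~ #~ # #~ # #~ #~ # #~ # #~ #~ # #~ #~ # #~ # #~ #~ ##$ — and concatenate.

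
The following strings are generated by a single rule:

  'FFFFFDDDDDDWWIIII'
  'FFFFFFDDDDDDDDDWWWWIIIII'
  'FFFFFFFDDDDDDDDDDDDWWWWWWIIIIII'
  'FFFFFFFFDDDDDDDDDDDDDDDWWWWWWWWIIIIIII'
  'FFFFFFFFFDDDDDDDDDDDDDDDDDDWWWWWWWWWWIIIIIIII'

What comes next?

FFFFFFFFFFDDDDDDDDDDDDDDDDDDDDDWWWWWWWWWWWWIIIIIIIII

The n-th term is n+3 F's then 3n D's then 2n-2 W's then n+2 I's, where the shown terms are n = 2, 3, 4, 5, 6.
At n = 7 the blocks have lengths 10, 21, 12, 9.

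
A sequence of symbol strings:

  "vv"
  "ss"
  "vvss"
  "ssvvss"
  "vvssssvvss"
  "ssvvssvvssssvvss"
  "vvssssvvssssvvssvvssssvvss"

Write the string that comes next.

This is a Fibonacci-style word recurrence s(k) = s(k−2)·s(k−1): e.g. vv·ss = vvss.
So term 8 is ssvvssvvssssvvss·vvssssvvssssvvssvvssssvvss.

ssvvssvvssssvvssvvssssvvssssvvssvvssssvvss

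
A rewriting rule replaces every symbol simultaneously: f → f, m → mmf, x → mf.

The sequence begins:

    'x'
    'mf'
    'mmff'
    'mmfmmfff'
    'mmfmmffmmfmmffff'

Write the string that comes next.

φ(mmfmmffmmfmmffff) expands symbol-by-symbol to mmf mmf f mmf mmf f f mmf mmf f mmf mmf f f f f; joining the 16 pieces gives the next term.

mmfmmffmmfmmfffmmfmmffmmfmmfffff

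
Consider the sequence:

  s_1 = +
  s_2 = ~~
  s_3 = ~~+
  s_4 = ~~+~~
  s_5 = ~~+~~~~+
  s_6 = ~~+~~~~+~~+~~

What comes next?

~~+~~~~+~~+~~~~+~~~~+

Each term (from the third on) is the previous term followed by the one before it: term 3 = ~~·+ = ~~+.
Continuing: ~~+~~~~+~~+~~ · ~~+~~~~+ gives term 7.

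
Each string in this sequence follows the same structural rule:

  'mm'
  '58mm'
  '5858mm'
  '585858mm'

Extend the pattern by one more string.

58585858mm

The strings grow by a fixed prefix 58 each time.
One more step from 585858mm gives the answer.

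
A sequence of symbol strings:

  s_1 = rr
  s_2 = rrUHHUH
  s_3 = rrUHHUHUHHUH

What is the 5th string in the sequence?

rrUHHUHUHHUHUHHUHUHHUH

The strings grow by a fixed suffix UHHUH each time.
From rrUHHUHUHHUH, 2 further steps: rrUHHUHUHHUH → rrUHHUHUHHUHUHHUH → (answer).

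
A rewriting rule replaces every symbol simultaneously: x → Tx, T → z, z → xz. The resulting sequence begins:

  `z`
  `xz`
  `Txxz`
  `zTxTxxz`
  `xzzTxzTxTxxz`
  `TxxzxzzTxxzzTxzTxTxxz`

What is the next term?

Applying the rule to each of the 21 symbols of TxxzxzzTxxzzTxzTxTxxz gives the pieces z Tx Tx xz Tx xz xz z Tx Tx xz xz z Tx xz z Tx z Tx Tx xz, which concatenate to the answer.

zTxTxxzTxxzxzzTxTxxzxzzTxxzzTxzTxTxxz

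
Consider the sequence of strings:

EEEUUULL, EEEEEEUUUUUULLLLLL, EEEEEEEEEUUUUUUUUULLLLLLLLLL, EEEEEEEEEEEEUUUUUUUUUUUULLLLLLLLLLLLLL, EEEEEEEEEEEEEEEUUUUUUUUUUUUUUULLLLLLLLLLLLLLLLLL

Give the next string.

Each string has the form E^{3n} U^{3n} L^{4n-2} (n = 1, 2, …).
Setting n = 6 gives 18, 18, 22 characters in each block.

EEEEEEEEEEEEEEEEEEUUUUUUUUUUUUUUUUUULLLLLLLLLLLLLLLLLLLLLL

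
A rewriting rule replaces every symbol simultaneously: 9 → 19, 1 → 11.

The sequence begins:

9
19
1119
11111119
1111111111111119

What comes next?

φ(1111111111111119) expands symbol-by-symbol to 11 11 11 11 11 11 11 11 11 11 11 11 11 11 11 19; joining the 16 pieces gives the next term.

11111111111111111111111111111119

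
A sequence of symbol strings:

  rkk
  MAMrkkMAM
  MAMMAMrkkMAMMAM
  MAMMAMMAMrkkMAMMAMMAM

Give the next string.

Each term wraps the previous one in MAM on the left and MAM on the right.
Applying this once more to MAMMAMMAMrkkMAMMAMMAM:

MAMMAMMAMMAMrkkMAMMAMMAMMAM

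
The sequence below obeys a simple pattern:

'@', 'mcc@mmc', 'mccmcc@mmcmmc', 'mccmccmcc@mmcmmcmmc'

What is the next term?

mccmccmccmcc@mmcmmcmmcmmc

Each term wraps the previous one in mcc on the left and mmc on the right.
One more step from mccmccmcc@mmcmmcmmc gives the answer.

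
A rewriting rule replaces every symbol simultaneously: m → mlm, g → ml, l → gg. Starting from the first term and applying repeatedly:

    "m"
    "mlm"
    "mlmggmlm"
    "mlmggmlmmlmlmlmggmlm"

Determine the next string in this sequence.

Rewriting the 20 symbols of mlmggmlmmlmlmlmggmlm one by one yields mlm gg mlm ml ml mlm gg mlm mlm gg mlm gg mlm gg mlm ml ml mlm gg mlm; concatenated:

mlmggmlmmlmlmlmggmlmmlmggmlmggmlmggmlmmlmlmlmggmlm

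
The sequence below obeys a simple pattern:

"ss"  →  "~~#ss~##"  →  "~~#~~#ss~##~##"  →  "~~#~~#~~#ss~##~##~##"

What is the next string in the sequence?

Each term wraps the previous one in ~~# on the left and ~## on the right.
Applying this once more to ~~#~~#~~#ss~##~##~##:

~~#~~#~~#~~#ss~##~##~##~##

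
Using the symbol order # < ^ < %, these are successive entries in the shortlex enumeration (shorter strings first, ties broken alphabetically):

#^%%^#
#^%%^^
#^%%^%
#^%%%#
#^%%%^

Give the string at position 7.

Continuing the enumeration 2 steps past #^%%%^: #^%%%^ → #^%%%% → (answer).

#%####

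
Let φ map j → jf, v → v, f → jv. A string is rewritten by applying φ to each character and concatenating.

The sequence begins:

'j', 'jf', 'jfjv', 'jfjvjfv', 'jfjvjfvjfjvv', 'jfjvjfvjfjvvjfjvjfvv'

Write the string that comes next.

Replace each of the 20 characters of jfjvjfvjfjvvjfjvjfvv in place — jf jv jf v jf jv v jf jv jf v v jf jv jf v jf jv v v — and concatenate.

jfjvjfvjfjvvjfjvjfvvjfjvjfvjfjvvv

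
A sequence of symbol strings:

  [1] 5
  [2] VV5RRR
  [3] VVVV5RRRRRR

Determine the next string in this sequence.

Each term wraps the previous one in VV on the left and RRR on the right.
Applying this once more to VVVV5RRRRRR:

VVVVVV5RRRRRRRRR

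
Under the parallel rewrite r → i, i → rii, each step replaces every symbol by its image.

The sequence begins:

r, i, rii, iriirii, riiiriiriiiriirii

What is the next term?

iriiriiriiiriiriiiriiriiriiiriiriiiriirii

Applying the rule to each of the 17 symbols of riiiriiriiiriirii gives the pieces i rii rii rii i rii rii i rii rii rii i rii rii i rii rii, which concatenate to the answer.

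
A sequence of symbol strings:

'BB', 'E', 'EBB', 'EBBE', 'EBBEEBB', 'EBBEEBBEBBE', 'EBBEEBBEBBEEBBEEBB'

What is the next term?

From term 3 onward, concatenate the last term with the second-to-last: E·BB = EBB, EBB·E = EBBE, …
The next term joins EBBEEBBEBBEEBBEEBB and EBBEEBBEBBE.

EBBEEBBEBBEEBBEEBBEBBEEBBEBBE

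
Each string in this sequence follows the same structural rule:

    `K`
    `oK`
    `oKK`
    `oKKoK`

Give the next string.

oKKoKoKK

This is a Fibonacci-style word recurrence s(k) = s(k−1)·s(k−2): e.g. oK·K = oKK.
Continuing: oKKoK · oKK gives term 5.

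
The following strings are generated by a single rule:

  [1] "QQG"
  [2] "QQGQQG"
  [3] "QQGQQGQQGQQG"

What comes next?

Every step duplicates the string.
One more doubling of QQGQQGQQGQQG gives the answer.

QQGQQGQQGQQGQQGQQGQQGQQG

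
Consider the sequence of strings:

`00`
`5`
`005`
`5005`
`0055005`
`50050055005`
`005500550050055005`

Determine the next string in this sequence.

This is a Fibonacci-style word recurrence s(k) = s(k−2)·s(k−1): e.g. 00·5 = 005.
So term 8 is 50050055005·005500550050055005.

50050055005005500550050055005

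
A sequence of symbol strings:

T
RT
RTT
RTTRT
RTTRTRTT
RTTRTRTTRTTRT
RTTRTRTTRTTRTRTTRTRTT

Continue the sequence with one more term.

From term 3 onward, concatenate the last term with the second-to-last: RT·T = RTT, RTT·RT = RTTRT, …
Continuing: RTTRTRTTRTTRTRTTRTRTT · RTTRTRTTRTTRT gives term 8.

RTTRTRTTRTTRTRTTRTRTTRTTRTRTTRTTRT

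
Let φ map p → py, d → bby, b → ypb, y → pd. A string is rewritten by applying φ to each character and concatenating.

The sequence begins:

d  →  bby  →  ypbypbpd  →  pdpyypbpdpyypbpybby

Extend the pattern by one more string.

Rewriting the 19 symbols of pdpyypbpdpyypbpybby one by one yields py bby py pd pd py ypb py bby py pd pd py ypb py pd ypb ypb pd; concatenated:

pybbypypdpdpyypbpybbypypdpdpyypbpypdypbypbpd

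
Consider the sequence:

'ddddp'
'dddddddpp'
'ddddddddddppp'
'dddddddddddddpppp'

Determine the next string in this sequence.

ddddddddddddddddppppp

The n-th term is 3n+1 d's then n p's (n = 1, 2, …).
For the next term, n = 5, so the run lengths are 16, 5.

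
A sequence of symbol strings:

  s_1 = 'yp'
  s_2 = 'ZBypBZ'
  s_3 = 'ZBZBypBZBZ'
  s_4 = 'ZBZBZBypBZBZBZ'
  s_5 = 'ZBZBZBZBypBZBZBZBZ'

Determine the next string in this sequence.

ZBZBZBZBZBypBZBZBZBZBZ

s(k+1) = ZB·s(k)·BZ, so each term gains ZB as a prefix and BZ as a suffix.
So the next term is ZB·ZBZBZBZBypBZBZBZBZ·BZ.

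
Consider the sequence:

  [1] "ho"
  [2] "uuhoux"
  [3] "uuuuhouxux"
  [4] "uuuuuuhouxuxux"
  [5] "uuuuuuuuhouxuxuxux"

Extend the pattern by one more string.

Each term wraps the previous one in uu on the left and ux on the right.
So the next term is uu·uuuuuuuuhouxuxuxux·ux.

uuuuuuuuuuhouxuxuxuxux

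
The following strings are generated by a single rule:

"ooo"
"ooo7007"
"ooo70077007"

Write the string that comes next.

Every step adds 7007 to the end: s(k+1) = s(k)·7007.
So the next term is ooo70077007·7007.

ooo700770077007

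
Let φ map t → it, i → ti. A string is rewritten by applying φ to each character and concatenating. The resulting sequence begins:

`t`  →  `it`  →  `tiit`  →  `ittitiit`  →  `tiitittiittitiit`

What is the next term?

ittitiittiitittitiitittiittitiit

Replace each of the 16 characters of tiitittiittitiit in place — it ti ti it ti it it ti ti it it ti it ti ti it — and concatenate.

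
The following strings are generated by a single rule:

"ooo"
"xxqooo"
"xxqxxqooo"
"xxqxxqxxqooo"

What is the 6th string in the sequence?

xxqxxqxxqxxqxxqooo

The strings grow by a fixed prefix xxq each time.
From xxqxxqxxqooo, 2 further steps: xxqxxqxxqooo → xxqxxqxxqxxqooo → (answer).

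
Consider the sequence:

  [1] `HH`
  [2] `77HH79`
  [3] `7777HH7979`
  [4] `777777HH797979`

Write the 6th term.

s(k+1) = 77·s(k)·79, so each term gains 77 as a prefix and 79 as a suffix.
From 777777HH797979, 2 further steps: 777777HH797979 → 77777777HH79797979 → (answer).

7777777777HH7979797979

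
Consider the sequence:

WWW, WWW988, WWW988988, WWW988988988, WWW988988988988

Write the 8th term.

WWW988988988988988988988

Each term is the previous one with 988 appended.
From WWW988988988988, 3 further steps: WWW988988988988 → WWW988988988988988 → WWW988988988988988988 → (answer).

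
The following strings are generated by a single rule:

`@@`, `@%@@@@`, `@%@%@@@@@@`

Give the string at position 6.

@%@%@%@%@%@@@@@@@@@@@@

s(k+1) = @%·s(k)·@@, so each term gains @% as a prefix and @@ as a suffix.
From @%@%@@@@@@, 3 further steps: @%@%@@@@@@ → @%@%@%@@@@@@@@ → @%@%@%@%@@@@@@@@@@ → (answer).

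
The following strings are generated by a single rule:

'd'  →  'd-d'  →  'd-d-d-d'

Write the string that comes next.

Every step duplicates the string with '-' between the halves.
Doubling d-d-d-d with '-' between the halves:

d-d-d-d-d-d-d-d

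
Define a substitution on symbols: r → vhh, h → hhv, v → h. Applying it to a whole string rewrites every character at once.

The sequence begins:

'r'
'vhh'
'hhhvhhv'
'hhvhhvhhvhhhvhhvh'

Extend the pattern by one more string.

hhvhhvhhhvhhvhhhvhhvhhhvhhvhhvhhhvhhvhhhv

φ(hhvhhvhhvhhhvhhvh) expands symbol-by-symbol to hhv hhv h hhv hhv h hhv hhv h hhv hhv hhv h hhv hhv h hhv; joining the 17 pieces gives the next term.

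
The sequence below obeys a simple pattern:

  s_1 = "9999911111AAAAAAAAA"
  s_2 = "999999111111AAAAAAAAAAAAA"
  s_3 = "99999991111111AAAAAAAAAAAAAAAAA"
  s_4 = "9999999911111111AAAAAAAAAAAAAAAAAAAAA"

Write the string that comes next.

The n-th term is n+3 9's then n+3 1's then 4n+1 A's, where the shown terms are n = 2, 3, 4, 5.
Setting n = 6 gives 9, 9, 25 characters in each block.

999999999111111111AAAAAAAAAAAAAAAAAAAAAAAAA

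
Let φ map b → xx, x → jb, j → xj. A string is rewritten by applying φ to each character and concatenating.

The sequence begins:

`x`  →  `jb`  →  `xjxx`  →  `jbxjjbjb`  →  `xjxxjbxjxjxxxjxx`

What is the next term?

jbxjjbjbxjxxjbxjjbxjjbjbjbxjjbjb

Replace each of the 16 characters of xjxxjbxjxjxxxjxx in place — jb xj jb jb xj xx jb xj jb xj jb jb jb xj jb jb — and concatenate.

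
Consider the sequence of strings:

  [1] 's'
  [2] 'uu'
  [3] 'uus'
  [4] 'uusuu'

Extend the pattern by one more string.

uusuuuus

This is a Fibonacci-style word recurrence s(k) = s(k−1)·s(k−2): e.g. uu·s = uus.
So term 5 is uusuu·uus.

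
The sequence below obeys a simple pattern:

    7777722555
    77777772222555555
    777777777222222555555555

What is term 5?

77777777777772222222222555555555555555

Each string has the form 7^{2n+3} 2^{2n} 5^{3n} (n = 1, 2, …).
At n = 5 the blocks have lengths 13, 10, 15.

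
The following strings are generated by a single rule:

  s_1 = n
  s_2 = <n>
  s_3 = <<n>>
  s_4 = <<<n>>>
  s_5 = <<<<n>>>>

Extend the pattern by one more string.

<<<<<n>>>>>

Each term wraps the previous one in < on the left and > on the right.
One more step from <<<<n>>>> gives the answer.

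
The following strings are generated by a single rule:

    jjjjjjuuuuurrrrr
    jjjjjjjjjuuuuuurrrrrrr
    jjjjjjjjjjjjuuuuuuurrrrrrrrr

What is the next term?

Each string has the form j^{3n} u^{n+3} r^{2n+1}, where the shown terms are n = 2, 3, 4.
For the next term, n = 5, so the run lengths are 15, 8, 11.

jjjjjjjjjjjjjjjuuuuuuuurrrrrrrrrrr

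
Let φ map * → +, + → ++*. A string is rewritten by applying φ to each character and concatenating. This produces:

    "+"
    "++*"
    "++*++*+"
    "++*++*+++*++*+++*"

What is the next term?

Rewriting the 17 symbols of ++*++*+++*++*+++* one by one yields ++* ++* + ++* ++* + ++* ++* ++* + ++* ++* + ++* ++* ++* +; concatenated:

++*++*+++*++*+++*++*++*+++*++*+++*++*++*+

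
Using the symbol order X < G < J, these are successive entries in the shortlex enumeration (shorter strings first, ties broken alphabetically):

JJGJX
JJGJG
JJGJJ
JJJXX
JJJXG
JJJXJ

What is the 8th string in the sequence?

Continuing the enumeration 2 steps past JJJXJ: JJJXJ → JJJGX → (answer).

JJJGG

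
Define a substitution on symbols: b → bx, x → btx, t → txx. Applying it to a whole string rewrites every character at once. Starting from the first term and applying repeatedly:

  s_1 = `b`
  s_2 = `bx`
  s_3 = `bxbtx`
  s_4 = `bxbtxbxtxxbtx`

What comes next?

Rewriting the 13 symbols of bxbtxbxtxxbtx one by one yields bx btx bx txx btx bx btx txx btx btx bx txx btx; concatenated:

bxbtxbxtxxbtxbxbtxtxxbtxbtxbxtxxbtx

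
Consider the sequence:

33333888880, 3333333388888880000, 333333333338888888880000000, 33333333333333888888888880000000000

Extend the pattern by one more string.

Term n consists of 3n+2 3's, followed by 2n+3 8's, followed by 3n-2 0's (n = 1, 2, …).
Setting n = 5 gives 17, 13, 13 characters in each block.

3333333333333333388888888888880000000000000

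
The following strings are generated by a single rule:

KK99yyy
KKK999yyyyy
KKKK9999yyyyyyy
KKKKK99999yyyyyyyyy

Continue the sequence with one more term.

KKKKKK999999yyyyyyyyyyy

Each string has the form K^{n+1} 9^{n+1} y^{2n+1} (n = 1, 2, …).
Setting n = 5 gives 6, 6, 11 characters in each block.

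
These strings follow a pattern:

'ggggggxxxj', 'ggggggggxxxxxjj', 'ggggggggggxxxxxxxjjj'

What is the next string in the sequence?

ggggggggggggxxxxxxxxxjjjj

The n-th term is 2n+2 g's then 2n-1 x's then n-1 j's, where the shown terms are n = 2, 3, 4.
Setting n = 5 gives 12, 9, 4 characters in each block.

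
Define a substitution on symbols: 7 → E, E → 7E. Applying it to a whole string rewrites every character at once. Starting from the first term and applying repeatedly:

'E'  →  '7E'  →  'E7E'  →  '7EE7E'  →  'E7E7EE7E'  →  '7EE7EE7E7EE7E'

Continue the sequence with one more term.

Applying the rule to each of the 13 symbols of 7EE7EE7E7EE7E gives the pieces E 7E 7E E 7E 7E E 7E E 7E 7E E 7E, which concatenate to the answer.

E7E7EE7E7EE7EE7E7EE7E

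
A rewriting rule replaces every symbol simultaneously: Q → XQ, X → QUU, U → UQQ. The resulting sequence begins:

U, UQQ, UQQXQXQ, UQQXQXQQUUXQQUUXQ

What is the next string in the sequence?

UQQXQXQQUUXQQUUXQXQUQQUQQQUUXQXQUQQUQQQUUXQ

Replace each of the 17 characters of UQQXQXQQUUXQQUUXQ in place — UQQ XQ XQ QUU XQ QUU XQ XQ UQQ UQQ QUU XQ XQ UQQ UQQ QUU XQ — and concatenate.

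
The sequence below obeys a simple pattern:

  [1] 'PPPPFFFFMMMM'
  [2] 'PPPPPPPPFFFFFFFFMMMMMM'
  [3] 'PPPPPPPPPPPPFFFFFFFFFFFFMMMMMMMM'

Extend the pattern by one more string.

Reading off run lengths: P runs 4, 8, 12; F runs 4, 8, 12; M runs 4, 6, 8 — each is linear in n (n = 1, 2, …).
At n = 4 the blocks have lengths 16, 16, 10.

PPPPPPPPPPPPPPPPFFFFFFFFFFFFFFFFMMMMMMMMMM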